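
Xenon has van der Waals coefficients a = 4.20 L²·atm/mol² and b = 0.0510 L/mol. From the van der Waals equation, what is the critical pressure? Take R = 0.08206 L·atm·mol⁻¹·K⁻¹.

P_c ≈ 59.81 atm

For a van der Waals gas, P_c = a/(27b²).
P_c = 4.20/(27×(0.0510)²) = 4.20/0.070227 = 59.81 atm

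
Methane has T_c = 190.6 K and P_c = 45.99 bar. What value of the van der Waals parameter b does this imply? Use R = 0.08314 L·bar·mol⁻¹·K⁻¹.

b ≈ 0.04307 L/mol

From T_c = 8a/(27Rb) and P_c = a/(27b²): b = R T_c/(8 P_c).
b = (0.08314)(190.6)/(8×45.99) = 15.846/367.92 = 0.04307 L/mol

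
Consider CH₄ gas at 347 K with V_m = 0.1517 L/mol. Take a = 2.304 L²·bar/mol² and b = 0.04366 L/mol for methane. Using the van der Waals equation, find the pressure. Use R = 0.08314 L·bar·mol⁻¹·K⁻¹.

P = RT/(V_m − b) − a/V_m²
RT/(V_m − b) = (0.08314)(347)/(0.1517 − 0.04366) = 28.850/0.10804 = 267.03 bar
a/V_m² = 2.304/(0.1517)² = 100.12 bar
P = 267.03 − 100.12 = 166.9 bar

P ≈ 166.9 bar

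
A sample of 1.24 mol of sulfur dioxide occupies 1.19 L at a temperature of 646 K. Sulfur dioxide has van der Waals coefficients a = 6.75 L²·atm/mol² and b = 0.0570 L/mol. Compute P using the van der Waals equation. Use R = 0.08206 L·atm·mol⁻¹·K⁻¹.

P ≈ 51.40 atm

P = nRT/(V − nb) − a n²/V²
nRT/(V − nb) = (1.24)(0.08206)(646)/(1.19 − 1.24×0.0570) = 65.733/1.1193 = 58.727 atm
a n²/V² = (6.75)(1.24)²/(1.19)² = 7.3291 atm
P = 58.727 − 7.3291 = 51.40 atm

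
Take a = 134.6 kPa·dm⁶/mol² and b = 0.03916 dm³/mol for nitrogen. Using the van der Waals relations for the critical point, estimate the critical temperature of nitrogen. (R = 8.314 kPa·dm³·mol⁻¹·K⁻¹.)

T_c ≈ 122.5 K

For a van der Waals gas, T_c = 8a/(27Rb).
T_c = 8×134.6/(27×8.314×0.03916) = 1076.8/8.7906 = 122.5 K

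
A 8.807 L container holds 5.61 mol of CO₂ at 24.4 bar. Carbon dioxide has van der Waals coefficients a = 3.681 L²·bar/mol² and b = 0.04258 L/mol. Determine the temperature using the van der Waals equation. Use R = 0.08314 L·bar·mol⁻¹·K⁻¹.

T ≈ 475.7 K

T = (P + a n²/V²)(V − nb)/(nR)
P + a n²/V² = 24.4 + (3.681)(5.61)²/(8.807)² = 25.894 bar
V − nb = 8.807 − (5.61)(0.04258) = 8.5681 L
T = (25.894)(8.5681)/((5.61)(0.08314)) = 475.7 K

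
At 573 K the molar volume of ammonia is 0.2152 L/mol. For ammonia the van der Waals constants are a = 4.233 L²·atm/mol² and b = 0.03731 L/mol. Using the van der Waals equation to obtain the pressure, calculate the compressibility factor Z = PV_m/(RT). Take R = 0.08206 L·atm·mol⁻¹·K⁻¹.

P = RT/(V_m − b) − a/V_m² = (0.08206)(573)/(0.2152 − 0.03731) − 4.233/(0.2152)²
  = 47.020/0.17789 − 91.404 = 264.32 − 91.404 = 172.92 atm
Z = PV_m/(RT) = (172.92)(0.2152)/((0.08206)(573)) = 37.212/47.020 = 0.7914

Z ≈ 0.7914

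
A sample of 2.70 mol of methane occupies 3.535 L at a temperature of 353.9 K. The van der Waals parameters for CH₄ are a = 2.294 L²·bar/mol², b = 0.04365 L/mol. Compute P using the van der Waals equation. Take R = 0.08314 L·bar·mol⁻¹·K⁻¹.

P = nRT/(V − nb) − a n²/V²
nRT/(V − nb) = (2.70)(0.08314)(353.9)/(3.535 − 2.70×0.04365) = 79.443/3.4171 = 23.249 bar
a n²/V² = (2.294)(2.70)²/(3.535)² = 1.3383 bar
P = 23.249 − 1.3383 = 21.91 bar

P ≈ 21.91 bar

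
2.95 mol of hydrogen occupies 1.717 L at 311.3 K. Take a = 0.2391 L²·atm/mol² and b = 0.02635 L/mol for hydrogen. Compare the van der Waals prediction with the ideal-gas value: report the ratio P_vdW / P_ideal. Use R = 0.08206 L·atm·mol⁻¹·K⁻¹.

Ideal: P_ideal = nRT/V = (2.95)(0.08206)(311.3)/1.717 = 43.8897 atm
vdW: P = nRT/(V − nb) − a n²/V² = 75.3586/1.63927 − 2.08077/2.94809 = 45.9708 − 0.705803 = 45.2650 atm
Ratio = 45.2650/43.8897 = 1.031

P_vdW / P_ideal ≈ 1.031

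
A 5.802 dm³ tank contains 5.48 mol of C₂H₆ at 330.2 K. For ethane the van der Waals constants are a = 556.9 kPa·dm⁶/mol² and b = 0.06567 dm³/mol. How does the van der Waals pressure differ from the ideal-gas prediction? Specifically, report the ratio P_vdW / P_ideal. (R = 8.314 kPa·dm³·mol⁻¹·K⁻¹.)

P_vdW / P_ideal ≈ 0.8745

Ideal: P_ideal = nRT/V = (5.48)(8.314)(330.2)/5.802 = 2592.92 kPa
vdW: P = nRT/(V − nb) − a n²/V² = 15044.1/5.44213 − 16723.9/33.6632 = 2764.38 − 496.801 = 2267.58 kPa
Ratio = 2267.58/2592.92 = 0.8745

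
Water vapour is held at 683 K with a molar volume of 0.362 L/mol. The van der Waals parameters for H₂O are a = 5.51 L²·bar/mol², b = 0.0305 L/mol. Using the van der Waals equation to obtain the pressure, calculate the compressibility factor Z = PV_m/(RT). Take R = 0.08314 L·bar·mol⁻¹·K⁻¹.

Z ≈ 0.8240

P = RT/(V_m − b) − a/V_m² = (0.08314)(683)/(0.362 − 0.0305) − 5.51/(0.362)²
  = 56.785/0.33150 − 42.047 = 171.30 − 42.047 = 129.25 bar
Z = PV_m/(RT) = (129.25)(0.362)/((0.08314)(683)) = 46.789/56.785 = 0.8240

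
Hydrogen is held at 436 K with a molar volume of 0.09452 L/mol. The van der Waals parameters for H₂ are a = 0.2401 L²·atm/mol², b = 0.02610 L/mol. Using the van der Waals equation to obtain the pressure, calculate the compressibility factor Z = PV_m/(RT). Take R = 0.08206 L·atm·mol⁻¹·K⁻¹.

Z ≈ 1.310

P = RT/(V_m − b) − a/V_m² = (0.08206)(436)/(0.09452 − 0.02610) − 0.2401/(0.09452)²
  = 35.778/0.068420 − 26.875 = 522.92 − 26.875 = 496.05 atm
Z = PV_m/(RT) = (496.05)(0.09452)/((0.08206)(436)) = 46.887/35.778 = 1.310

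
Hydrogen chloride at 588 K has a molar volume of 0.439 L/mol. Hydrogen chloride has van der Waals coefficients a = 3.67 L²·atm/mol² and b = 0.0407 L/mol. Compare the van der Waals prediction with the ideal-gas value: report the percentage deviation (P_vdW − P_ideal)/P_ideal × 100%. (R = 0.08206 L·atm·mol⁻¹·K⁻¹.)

-7.11 %

Ideal: P_ideal = RT/V_m = (0.08206)(588)/0.439 = 109.912 atm
vdW: P = RT/(V_m − b) − a/V_m² = 48.2513/0.398300 − 3.67/0.192721 = 121.143 − 19.0431 = 102.100 atm
% deviation = (102.100 − 109.912)/109.912 × 100% = -7.11%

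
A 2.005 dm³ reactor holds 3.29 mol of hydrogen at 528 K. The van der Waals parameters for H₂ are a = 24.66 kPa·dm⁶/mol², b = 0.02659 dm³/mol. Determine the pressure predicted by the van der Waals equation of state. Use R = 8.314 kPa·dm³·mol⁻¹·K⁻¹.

P = nRT/(V − nb) − a n²/V²
nRT/(V − nb) = (3.29)(8.314)(528)/(2.005 − 3.29×0.02659) = 14442/1.9175 = 7531.7 kPa
a n²/V² = (24.66)(3.29)²/(2.005)² = 66.398 kPa
P = 7531.7 − 66.398 = 7465 kPa

P ≈ 7465 kPa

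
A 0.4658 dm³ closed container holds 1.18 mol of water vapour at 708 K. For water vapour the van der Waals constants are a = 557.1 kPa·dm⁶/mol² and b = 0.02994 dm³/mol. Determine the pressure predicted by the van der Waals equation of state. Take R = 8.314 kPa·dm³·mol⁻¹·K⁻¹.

P ≈ 12560 kPa

P = nRT/(V − nb) − a n²/V²
nRT/(V − nb) = (1.18)(8.314)(708)/(0.4658 − 1.18×0.02994) = 6945.8/0.43047 = 16135 kPa
a n²/V² = (557.1)(1.18)²/(0.4658)² = 3575.2 kPa
P = 16135 − 3575.2 = 12560 kPa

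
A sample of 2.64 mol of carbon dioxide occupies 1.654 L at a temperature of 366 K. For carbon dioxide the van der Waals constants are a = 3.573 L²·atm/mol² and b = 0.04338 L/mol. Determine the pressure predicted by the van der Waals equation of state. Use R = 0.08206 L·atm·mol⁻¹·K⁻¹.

P = nRT/(V − nb) − a n²/V²
nRT/(V − nb) = (2.64)(0.08206)(366)/(1.654 − 2.64×0.04338) = 79.290/1.5395 = 51.504 atm
a n²/V² = (3.573)(2.64)²/(1.654)² = 9.1027 atm
P = 51.504 − 9.1027 = 42.40 atm

P ≈ 42.40 atm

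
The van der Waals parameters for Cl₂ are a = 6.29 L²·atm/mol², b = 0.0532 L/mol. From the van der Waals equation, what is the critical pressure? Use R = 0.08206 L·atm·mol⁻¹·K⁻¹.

P_c ≈ 82.31 atm

For a van der Waals gas, P_c = a/(27b²).
P_c = 6.29/(27×(0.0532)²) = 6.29/0.076416 = 82.31 atm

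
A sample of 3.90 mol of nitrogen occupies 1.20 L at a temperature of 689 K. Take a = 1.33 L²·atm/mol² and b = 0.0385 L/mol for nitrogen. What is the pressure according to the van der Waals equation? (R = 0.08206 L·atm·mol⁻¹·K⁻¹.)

P ≈ 196.0 atm

P = nRT/(V − nb) − a n²/V²
nRT/(V − nb) = (3.90)(0.08206)(689)/(1.20 − 3.90×0.0385) = 220.50/1.0499 = 210.02 atm
a n²/V² = (1.33)(3.90)²/(1.20)² = 14.048 atm
P = 210.02 − 14.048 = 196.0 atm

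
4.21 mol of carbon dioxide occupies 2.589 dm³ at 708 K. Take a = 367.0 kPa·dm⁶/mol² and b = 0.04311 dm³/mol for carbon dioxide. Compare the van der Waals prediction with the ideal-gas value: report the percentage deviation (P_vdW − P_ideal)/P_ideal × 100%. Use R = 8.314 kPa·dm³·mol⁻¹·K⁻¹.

Ideal: P_ideal = nRT/V = (4.21)(8.314)(708)/2.589 = 9571.79 kPa
vdW: P = nRT/(V − nb) − a n²/V² = 24781.4/2.40751 − 6504.74/6.70292 = 10293.4 − 970.434 = 9323.0 kPa
% deviation = (9323.0 − 9571.79)/9571.79 × 100% = -2.60%

-2.60 %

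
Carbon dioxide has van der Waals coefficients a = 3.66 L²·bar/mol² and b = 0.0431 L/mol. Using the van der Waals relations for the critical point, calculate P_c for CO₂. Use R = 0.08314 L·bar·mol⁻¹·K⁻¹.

P_c ≈ 72.97 bar

For a van der Waals gas, P_c = a/(27b²).
P_c = 3.66/(27×(0.0431)²) = 3.66/0.050155 = 72.97 bar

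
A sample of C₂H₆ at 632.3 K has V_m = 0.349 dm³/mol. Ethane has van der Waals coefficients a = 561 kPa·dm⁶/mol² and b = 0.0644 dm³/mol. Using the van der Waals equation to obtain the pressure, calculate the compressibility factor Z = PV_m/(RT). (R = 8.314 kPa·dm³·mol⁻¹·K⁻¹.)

P = RT/(V_m − b) − a/V_m² = (8.314)(632.3)/(0.349 − 0.0644) − 561/(0.349)²
  = 5256.9/0.28460 − 4605.9 = 18471 − 4605.9 = 13865 kPa
Z = PV_m/(RT) = (13865)(0.349)/((8.314)(632.3)) = 4838.9/5256.9 = 0.9205

Z ≈ 0.9205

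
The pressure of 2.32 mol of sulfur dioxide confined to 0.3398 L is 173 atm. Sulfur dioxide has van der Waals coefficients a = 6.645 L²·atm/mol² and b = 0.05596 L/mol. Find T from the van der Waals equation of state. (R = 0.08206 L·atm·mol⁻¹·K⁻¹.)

T = (P + a n²/V²)(V − nb)/(nR)
P + a n²/V² = 173 + (6.645)(2.32)²/(0.3398)² = 482.76 atm
V − nb = 0.3398 − (2.32)(0.05596) = 0.20997 L
T = (482.76)(0.20997)/((2.32)(0.08206)) = 532.4 K

T ≈ 532.4 K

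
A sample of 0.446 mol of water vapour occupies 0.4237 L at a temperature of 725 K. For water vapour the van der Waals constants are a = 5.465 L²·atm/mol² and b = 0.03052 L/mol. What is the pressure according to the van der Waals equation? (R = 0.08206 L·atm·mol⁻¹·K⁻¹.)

P = nRT/(V − nb) − a n²/V²
nRT/(V − nb) = (0.446)(0.08206)(725)/(0.4237 − 0.446×0.03052) = 26.534/0.41009 = 64.703 atm
a n²/V² = (5.465)(0.446)²/(0.4237)² = 6.0554 atm
P = 64.703 − 6.0554 = 58.65 atm

P ≈ 58.65 atm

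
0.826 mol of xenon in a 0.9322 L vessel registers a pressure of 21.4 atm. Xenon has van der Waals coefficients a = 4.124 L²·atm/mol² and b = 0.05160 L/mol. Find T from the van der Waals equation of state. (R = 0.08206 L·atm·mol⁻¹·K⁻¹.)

T ≈ 323.4 K

T = (P + a n²/V²)(V − nb)/(nR)
P + a n²/V² = 21.4 + (4.124)(0.826)²/(0.9322)² = 24.638 atm
V − nb = 0.9322 − (0.826)(0.05160) = 0.88958 L
T = (24.638)(0.88958)/((0.826)(0.08206)) = 323.4 K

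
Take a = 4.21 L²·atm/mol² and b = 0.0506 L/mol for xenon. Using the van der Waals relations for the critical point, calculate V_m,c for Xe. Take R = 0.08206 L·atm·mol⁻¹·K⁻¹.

For a van der Waals gas, V_m,c = 3b.
V_m,c = 3×0.0506 = 0.1518 L/mol

V_m,c ≈ 0.1518 L/mol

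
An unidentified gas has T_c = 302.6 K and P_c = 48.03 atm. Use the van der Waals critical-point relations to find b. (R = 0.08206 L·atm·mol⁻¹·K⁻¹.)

From T_c = 8a/(27Rb) and P_c = a/(27b²): b = R T_c/(8 P_c).
b = (0.08206)(302.6)/(8×48.03) = 24.831/384.24 = 0.06462 L/mol

b ≈ 0.06462 L/mol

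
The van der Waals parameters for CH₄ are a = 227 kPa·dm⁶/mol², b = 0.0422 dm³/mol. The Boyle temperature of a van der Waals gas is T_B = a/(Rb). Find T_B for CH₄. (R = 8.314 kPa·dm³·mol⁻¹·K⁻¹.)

For a van der Waals gas the second virial coefficient B₂ = b − a/(RT) vanishes at T_B = a/(Rb).
T_B = 227/(8.314×0.0422) = 227/0.35085 = 647.0 K

T_B ≈ 647.0 K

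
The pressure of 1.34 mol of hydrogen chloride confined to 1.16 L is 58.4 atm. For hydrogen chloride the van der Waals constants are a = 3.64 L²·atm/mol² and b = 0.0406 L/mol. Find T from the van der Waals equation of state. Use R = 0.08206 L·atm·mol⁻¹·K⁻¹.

T ≈ 636.0 K

T = (P + a n²/V²)(V − nb)/(nR)
P + a n²/V² = 58.4 + (3.64)(1.34)²/(1.16)² = 63.257 atm
V − nb = 1.16 − (1.34)(0.0406) = 1.1056 L
T = (63.257)(1.1056)/((1.34)(0.08206)) = 636.0 K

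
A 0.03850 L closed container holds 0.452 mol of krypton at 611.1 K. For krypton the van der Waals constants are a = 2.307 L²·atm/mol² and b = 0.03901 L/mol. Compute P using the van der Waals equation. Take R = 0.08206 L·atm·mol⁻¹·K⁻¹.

P = nRT/(V − nb) − a n²/V²
nRT/(V − nb) = (0.452)(0.08206)(611.1)/(0.03850 − 0.452×0.03901) = 22.666/0.020867 = 1086.2 atm
a n²/V² = (2.307)(0.452)²/(0.03850)² = 317.98 atm
P = 1086.2 − 317.98 = 768.2 atm

P ≈ 768.2 atm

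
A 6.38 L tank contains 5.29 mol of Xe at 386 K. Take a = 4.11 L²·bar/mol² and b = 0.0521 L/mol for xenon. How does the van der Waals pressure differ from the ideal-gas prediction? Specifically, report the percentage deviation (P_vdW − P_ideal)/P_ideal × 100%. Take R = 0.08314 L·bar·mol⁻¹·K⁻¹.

-6.10 %

Ideal: P_ideal = nRT/V = (5.29)(0.08314)(386)/6.38 = 26.6092 bar
vdW: P = nRT/(V − nb) − a n²/V² = 169.767/6.10439 − 115.015/40.7044 = 27.8106 − 2.82562 = 24.9850 bar
% deviation = (24.9850 − 26.6092)/26.6092 × 100% = -6.10%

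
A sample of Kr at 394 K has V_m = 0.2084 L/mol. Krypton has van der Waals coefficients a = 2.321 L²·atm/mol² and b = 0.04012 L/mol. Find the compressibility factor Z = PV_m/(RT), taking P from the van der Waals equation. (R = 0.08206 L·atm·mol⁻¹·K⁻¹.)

Z ≈ 0.8939

P = RT/(V_m − b) − a/V_m² = (0.08206)(394)/(0.2084 − 0.04012) − 2.321/(0.2084)²
  = 32.332/0.16828 − 53.442 = 192.13 − 53.442 = 138.69 atm
Z = PV_m/(RT) = (138.69)(0.2084)/((0.08206)(394)) = 28.903/32.332 = 0.8939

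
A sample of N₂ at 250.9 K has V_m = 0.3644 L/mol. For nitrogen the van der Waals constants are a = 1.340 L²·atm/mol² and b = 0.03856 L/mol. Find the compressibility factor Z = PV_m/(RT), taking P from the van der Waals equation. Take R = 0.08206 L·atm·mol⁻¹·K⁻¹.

P = RT/(V_m − b) − a/V_m² = (0.08206)(250.9)/(0.3644 − 0.03856) − 1.340/(0.3644)²
  = 20.589/0.32584 − 10.091 = 63.187 − 10.091 = 53.096 atm
Z = PV_m/(RT) = (53.096)(0.3644)/((0.08206)(250.9)) = 19.348/20.589 = 0.9397

Z ≈ 0.9397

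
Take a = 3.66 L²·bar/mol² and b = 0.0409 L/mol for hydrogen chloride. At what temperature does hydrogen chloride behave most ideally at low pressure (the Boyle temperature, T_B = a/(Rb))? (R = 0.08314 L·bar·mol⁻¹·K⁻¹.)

T_B ≈ 1076 K

For a van der Waals gas the second virial coefficient B₂ = b − a/(RT) vanishes at T_B = a/(Rb).
T_B = 3.66/(0.08314×0.0409) = 3.66/0.0034004 = 1076 K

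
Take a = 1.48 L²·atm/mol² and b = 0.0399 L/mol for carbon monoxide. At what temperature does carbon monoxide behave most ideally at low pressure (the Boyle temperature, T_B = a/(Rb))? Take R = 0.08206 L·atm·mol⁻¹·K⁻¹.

T_B ≈ 452.0 K

For a van der Waals gas the second virial coefficient B₂ = b − a/(RT) vanishes at T_B = a/(Rb).
T_B = 1.48/(0.08206×0.0399) = 1.48/0.0032742 = 452.0 K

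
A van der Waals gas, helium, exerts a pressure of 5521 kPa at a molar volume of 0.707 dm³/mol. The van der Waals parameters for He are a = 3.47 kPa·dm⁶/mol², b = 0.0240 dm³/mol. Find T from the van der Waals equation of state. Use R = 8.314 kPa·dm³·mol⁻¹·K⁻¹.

T = (P + a/V_m²)(V_m − b)/R
P + a/V_m² = 5521 + 3.47/(0.707)² = 5527.9 kPa
V_m − b = 0.707 − 0.0240 = 0.68300 dm³/mol
T = (5527.9)(0.68300)/8.314 = 454.1 K

T ≈ 454.1 K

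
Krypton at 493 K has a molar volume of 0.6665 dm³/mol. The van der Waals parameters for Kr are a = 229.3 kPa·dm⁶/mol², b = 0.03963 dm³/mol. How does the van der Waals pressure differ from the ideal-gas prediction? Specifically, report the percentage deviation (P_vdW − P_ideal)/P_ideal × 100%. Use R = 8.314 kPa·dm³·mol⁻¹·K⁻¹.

-2.07 %

Ideal: P_ideal = RT/V_m = (8.314)(493)/0.6665 = 6149.74 kPa
vdW: P = RT/(V_m − b) − a/V_m² = 4098.80/0.626870 − 229.3/0.444222 = 6538.52 − 516.183 = 6022.34 kPa
% deviation = (6022.34 − 6149.74)/6149.74 × 100% = -2.07%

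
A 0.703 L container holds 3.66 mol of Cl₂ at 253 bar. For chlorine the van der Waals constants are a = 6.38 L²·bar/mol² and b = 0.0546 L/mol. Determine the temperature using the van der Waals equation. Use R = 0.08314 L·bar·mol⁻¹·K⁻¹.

T ≈ 704.3 K

T = (P + a n²/V²)(V − nb)/(nR)
P + a n²/V² = 253 + (6.38)(3.66)²/(0.703)² = 425.93 bar
V − nb = 0.703 − (3.66)(0.0546) = 0.50316 L
T = (425.93)(0.50316)/((3.66)(0.08314)) = 704.3 K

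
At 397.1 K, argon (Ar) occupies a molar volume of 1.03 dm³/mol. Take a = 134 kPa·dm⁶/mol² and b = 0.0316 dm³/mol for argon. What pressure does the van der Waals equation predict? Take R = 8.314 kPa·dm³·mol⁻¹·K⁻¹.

P = RT/(V_m − b) − a/V_m²
RT/(V_m − b) = (8.314)(397.1)/(1.03 − 0.0316) = 3301.5/0.99840 = 3306.8 kPa
a/V_m² = 134/(1.03)² = 126.31 kPa
P = 3306.8 − 126.31 = 3180 kPa

P ≈ 3180 kPa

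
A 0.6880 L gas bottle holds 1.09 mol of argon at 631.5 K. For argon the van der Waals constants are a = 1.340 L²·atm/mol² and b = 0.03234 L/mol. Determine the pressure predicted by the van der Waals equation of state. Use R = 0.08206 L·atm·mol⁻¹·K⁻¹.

P ≈ 83.17 atm

P = nRT/(V − nb) − a n²/V²
nRT/(V − nb) = (1.09)(0.08206)(631.5)/(0.6880 − 1.09×0.03234) = 56.485/0.65275 = 86.534 atm
a n²/V² = (1.340)(1.09)²/(0.6880)² = 3.3634 atm
P = 86.534 − 3.3634 = 83.17 atm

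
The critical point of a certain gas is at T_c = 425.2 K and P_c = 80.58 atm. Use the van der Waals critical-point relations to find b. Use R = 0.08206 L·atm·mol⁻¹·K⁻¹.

From T_c = 8a/(27Rb) and P_c = a/(27b²): b = R T_c/(8 P_c).
b = (0.08206)(425.2)/(8×80.58) = 34.892/644.64 = 0.05413 L/mol

b ≈ 0.05413 L/mol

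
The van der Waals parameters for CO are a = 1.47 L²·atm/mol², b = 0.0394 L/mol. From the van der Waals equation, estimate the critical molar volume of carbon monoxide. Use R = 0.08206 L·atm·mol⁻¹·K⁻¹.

For a van der Waals gas, V_m,c = 3b.
V_m,c = 3×0.0394 = 0.1182 L/mol

V_m,c ≈ 0.1182 L/mol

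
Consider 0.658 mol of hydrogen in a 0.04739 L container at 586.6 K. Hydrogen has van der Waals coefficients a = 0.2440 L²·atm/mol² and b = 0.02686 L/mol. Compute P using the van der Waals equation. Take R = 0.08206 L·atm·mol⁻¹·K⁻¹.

P = nRT/(V − nb) − a n²/V²
nRT/(V − nb) = (0.658)(0.08206)(586.6)/(0.04739 − 0.658×0.02686) = 31.674/0.029716 = 1065.9 atm
a n²/V² = (0.2440)(0.658)²/(0.04739)² = 47.040 atm
P = 1065.9 − 47.040 = 1019 atm

P ≈ 1019 atm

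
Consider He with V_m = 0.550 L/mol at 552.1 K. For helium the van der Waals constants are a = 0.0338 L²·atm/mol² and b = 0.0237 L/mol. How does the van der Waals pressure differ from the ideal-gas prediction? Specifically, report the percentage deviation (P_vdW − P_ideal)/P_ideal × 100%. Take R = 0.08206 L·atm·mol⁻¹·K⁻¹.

4.37 %

Ideal: P_ideal = RT/V_m = (0.08206)(552.1)/0.550 = 82.3733 atm
vdW: P = RT/(V_m − b) − a/V_m² = 45.3053/0.526300 − 0.0338/0.302500 = 86.0827 − 0.111736 = 85.9710 atm
% deviation = (85.9710 − 82.3733)/82.3733 × 100% = 4.37%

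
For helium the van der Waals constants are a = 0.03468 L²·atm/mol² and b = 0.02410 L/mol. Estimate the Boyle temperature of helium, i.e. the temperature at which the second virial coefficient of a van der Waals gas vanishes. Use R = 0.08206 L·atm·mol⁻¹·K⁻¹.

For a van der Waals gas the second virial coefficient B₂ = b − a/(RT) vanishes at T_B = a/(Rb).
T_B = 0.03468/(0.08206×0.02410) = 0.03468/0.0019776 = 17.54 K

T_B ≈ 17.54 K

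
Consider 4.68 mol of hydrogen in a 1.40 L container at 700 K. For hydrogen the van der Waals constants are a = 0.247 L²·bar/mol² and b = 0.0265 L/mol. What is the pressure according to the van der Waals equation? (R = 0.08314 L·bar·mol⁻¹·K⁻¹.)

P = nRT/(V − nb) − a n²/V²
nRT/(V − nb) = (4.68)(0.08314)(700)/(1.40 − 4.68×0.0265) = 272.37/1.2760 = 213.46 bar
a n²/V² = (0.247)(4.68)²/(1.40)² = 2.7601 bar
P = 213.46 − 2.7601 = 210.7 bar

P ≈ 210.7 bar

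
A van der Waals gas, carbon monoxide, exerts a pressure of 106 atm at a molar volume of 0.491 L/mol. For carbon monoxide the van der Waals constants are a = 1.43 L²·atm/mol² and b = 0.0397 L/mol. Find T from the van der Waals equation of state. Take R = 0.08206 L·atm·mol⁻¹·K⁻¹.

T ≈ 615.6 K

T = (P + a/V_m²)(V_m − b)/R
P + a/V_m² = 106 + 1.43/(0.491)² = 111.93 atm
V_m − b = 0.491 − 0.0397 = 0.45130 L/mol
T = (111.93)(0.45130)/0.08206 = 615.6 K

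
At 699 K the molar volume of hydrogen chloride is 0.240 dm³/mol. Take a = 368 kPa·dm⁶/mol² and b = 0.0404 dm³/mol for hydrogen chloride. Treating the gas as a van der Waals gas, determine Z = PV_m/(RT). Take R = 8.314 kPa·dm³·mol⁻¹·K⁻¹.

Z ≈ 0.9386

P = RT/(V_m − b) − a/V_m² = (8.314)(699)/(0.240 − 0.0404) − 368/(0.240)²
  = 5811.5/0.19960 − 6388.9 = 29116 − 6388.9 = 22727 kPa
Z = PV_m/(RT) = (22727)(0.240)/((8.314)(699)) = 5454.5/5811.5 = 0.9386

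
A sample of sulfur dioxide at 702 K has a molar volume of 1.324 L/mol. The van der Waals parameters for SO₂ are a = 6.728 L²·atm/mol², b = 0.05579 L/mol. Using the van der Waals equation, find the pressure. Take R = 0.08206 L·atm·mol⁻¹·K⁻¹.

P ≈ 41.59 atm

P = RT/(V_m − b) − a/V_m²
RT/(V_m − b) = (0.08206)(702)/(1.324 − 0.05579) = 57.606/1.2682 = 45.423 atm
a/V_m² = 6.728/(1.324)² = 3.8380 atm
P = 45.423 − 3.8380 = 41.59 atm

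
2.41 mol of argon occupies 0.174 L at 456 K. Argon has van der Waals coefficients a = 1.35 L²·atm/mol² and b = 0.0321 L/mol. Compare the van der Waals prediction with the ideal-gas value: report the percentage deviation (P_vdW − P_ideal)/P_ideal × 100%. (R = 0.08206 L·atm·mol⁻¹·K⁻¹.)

Ideal: P_ideal = nRT/V = (2.41)(0.08206)(456)/0.174 = 518.280 atm
vdW: P = nRT/(V − nb) − a n²/V² = 90.1807/0.0966390 − 7.84094/0.0302760 = 933.171 − 258.982 = 674.189 atm
% deviation = (674.189 − 518.280)/518.280 × 100% = 30.08%

30.08 %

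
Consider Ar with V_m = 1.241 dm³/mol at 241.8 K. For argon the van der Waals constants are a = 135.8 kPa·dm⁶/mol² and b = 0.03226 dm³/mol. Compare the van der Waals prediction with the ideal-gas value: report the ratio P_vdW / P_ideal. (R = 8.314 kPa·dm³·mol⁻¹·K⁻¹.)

Ideal: P_ideal = RT/V_m = (8.314)(241.8)/1.241 = 1619.92 kPa
vdW: P = RT/(V_m − b) − a/V_m² = 2010.33/1.20874 − 135.8/1.54008 = 1663.16 − 88.1772 = 1574.98 kPa
Ratio = 1574.98/1619.92 = 0.9723

P_vdW / P_ideal ≈ 0.9723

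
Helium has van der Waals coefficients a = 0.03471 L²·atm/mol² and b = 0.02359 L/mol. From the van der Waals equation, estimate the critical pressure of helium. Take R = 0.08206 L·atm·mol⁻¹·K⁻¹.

For a van der Waals gas, P_c = a/(27b²).
P_c = 0.03471/(27×(0.02359)²) = 0.03471/0.015025 = 2.310 atm

P_c ≈ 2.310 atm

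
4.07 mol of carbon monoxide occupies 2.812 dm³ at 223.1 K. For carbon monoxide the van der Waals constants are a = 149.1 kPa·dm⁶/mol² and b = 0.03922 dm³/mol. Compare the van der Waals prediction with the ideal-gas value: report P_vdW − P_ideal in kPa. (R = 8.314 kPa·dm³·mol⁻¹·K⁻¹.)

ΔP ≈ -150.8 kPa

Ideal: P_ideal = nRT/V = (4.07)(8.314)(223.1)/2.812 = 2684.66 kPa
vdW: P = nRT/(V − nb) − a n²/V² = 7549.25/2.65237 − 2469.83/7.90734 = 2846.23 − 312.347 = 2533.88 kPa
ΔP = 2533.88 − 2684.66 = -150.8 kPa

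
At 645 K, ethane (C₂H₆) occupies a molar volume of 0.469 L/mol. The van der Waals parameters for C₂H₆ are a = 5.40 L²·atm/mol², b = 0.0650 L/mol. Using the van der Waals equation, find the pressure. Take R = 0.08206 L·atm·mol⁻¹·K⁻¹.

P ≈ 106.5 atm

P = RT/(V_m − b) − a/V_m²
RT/(V_m − b) = (0.08206)(645)/(0.469 − 0.0650) = 52.929/0.40400 = 131.01 atm
a/V_m² = 5.40/(0.469)² = 24.550 atm
P = 131.01 − 24.550 = 106.5 atm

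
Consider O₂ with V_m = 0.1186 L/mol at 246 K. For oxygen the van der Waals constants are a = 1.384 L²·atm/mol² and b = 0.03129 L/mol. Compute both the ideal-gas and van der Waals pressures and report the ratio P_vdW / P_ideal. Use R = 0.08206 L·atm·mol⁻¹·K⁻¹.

P_vdW / P_ideal ≈ 0.7803

Ideal: P_ideal = RT/V_m = (0.08206)(246)/0.1186 = 170.209 atm
vdW: P = RT/(V_m − b) − a/V_m² = 20.1868/0.0873100 − 1.384/0.0140660 = 231.208 − 98.3933 = 132.815 atm
Ratio = 132.815/170.209 = 0.7803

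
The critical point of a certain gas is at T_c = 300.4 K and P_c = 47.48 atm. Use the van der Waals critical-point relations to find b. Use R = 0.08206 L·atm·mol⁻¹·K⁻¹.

b ≈ 0.06490 L/mol

From T_c = 8a/(27Rb) and P_c = a/(27b²): b = R T_c/(8 P_c).
b = (0.08206)(300.4)/(8×47.48) = 24.651/379.84 = 0.06490 L/mol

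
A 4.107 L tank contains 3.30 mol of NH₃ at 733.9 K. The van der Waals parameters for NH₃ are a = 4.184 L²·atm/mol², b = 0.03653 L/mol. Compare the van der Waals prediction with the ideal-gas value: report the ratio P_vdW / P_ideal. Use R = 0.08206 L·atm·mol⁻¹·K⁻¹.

Ideal: P_ideal = nRT/V = (3.30)(0.08206)(733.9)/4.107 = 48.3902 atm
vdW: P = nRT/(V − nb) − a n²/V² = 198.739/3.98645 − 45.5638/16.8674 = 49.8536 − 2.70129 = 47.1523 atm
Ratio = 47.1523/48.3902 = 0.9744

P_vdW / P_ideal ≈ 0.9744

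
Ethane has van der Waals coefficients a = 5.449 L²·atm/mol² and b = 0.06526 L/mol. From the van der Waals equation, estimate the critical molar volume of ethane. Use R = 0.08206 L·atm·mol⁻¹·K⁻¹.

For a van der Waals gas, V_m,c = 3b.
V_m,c = 3×0.06526 = 0.1958 L/mol

V_m,c ≈ 0.1958 L/mol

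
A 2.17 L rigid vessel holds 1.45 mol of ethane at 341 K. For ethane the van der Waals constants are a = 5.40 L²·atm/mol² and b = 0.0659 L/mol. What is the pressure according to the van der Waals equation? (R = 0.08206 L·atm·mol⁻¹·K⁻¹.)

P = nRT/(V − nb) − a n²/V²
nRT/(V − nb) = (1.45)(0.08206)(341)/(2.17 − 1.45×0.0659) = 40.575/2.0744 = 19.560 atm
a n²/V² = (5.40)(1.45)²/(2.17)² = 2.4111 atm
P = 19.560 − 2.4111 = 17.15 atm

P ≈ 17.15 atm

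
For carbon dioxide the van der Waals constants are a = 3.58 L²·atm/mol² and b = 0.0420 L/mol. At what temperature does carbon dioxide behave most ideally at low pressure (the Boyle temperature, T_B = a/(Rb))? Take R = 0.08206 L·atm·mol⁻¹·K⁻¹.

T_B ≈ 1039 K

For a van der Waals gas the second virial coefficient B₂ = b − a/(RT) vanishes at T_B = a/(Rb).
T_B = 3.58/(0.08206×0.0420) = 3.58/0.0034465 = 1039 K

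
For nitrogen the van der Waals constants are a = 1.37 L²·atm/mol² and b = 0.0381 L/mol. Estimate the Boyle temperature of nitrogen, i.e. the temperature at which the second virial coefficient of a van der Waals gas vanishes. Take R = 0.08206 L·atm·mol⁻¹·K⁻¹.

For a van der Waals gas the second virial coefficient B₂ = b − a/(RT) vanishes at T_B = a/(Rb).
T_B = 1.37/(0.08206×0.0381) = 1.37/0.0031265 = 438.2 K

T_B ≈ 438.2 K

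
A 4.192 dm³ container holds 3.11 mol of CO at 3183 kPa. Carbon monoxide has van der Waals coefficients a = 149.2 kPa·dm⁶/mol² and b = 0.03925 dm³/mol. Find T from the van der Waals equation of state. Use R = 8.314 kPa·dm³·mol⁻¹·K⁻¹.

T = (P + a n²/V²)(V − nb)/(nR)
P + a n²/V² = 3183 + (149.2)(3.11)²/(4.192)² = 3265.1 kPa
V − nb = 4.192 − (3.11)(0.03925) = 4.0699 dm³
T = (3265.1)(4.0699)/((3.11)(8.314)) = 513.9 K

T ≈ 513.9 K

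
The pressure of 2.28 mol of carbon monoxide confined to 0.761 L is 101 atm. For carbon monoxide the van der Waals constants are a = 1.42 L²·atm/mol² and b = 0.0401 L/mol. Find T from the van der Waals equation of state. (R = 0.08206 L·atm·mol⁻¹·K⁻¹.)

T ≈ 407.1 K

T = (P + a n²/V²)(V − nb)/(nR)
P + a n²/V² = 101 + (1.42)(2.28)²/(0.761)² = 113.75 atm
V − nb = 0.761 − (2.28)(0.0401) = 0.66957 L
T = (113.75)(0.66957)/((2.28)(0.08206)) = 407.1 K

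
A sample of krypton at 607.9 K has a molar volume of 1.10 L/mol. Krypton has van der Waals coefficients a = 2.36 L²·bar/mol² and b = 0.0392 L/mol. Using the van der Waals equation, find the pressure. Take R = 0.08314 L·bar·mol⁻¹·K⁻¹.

P ≈ 45.69 bar

P = RT/(V_m − b) − a/V_m²
RT/(V_m − b) = (0.08314)(607.9)/(1.10 − 0.0392) = 50.541/1.0608 = 47.644 bar
a/V_m² = 2.36/(1.10)² = 1.9504 bar
P = 47.644 − 1.9504 = 45.69 bar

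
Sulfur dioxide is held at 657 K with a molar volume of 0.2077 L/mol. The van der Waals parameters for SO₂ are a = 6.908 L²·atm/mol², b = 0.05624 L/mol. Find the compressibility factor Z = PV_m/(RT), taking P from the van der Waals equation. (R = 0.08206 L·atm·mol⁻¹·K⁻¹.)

Z ≈ 0.7544

P = RT/(V_m − b) − a/V_m² = (0.08206)(657)/(0.2077 − 0.05624) − 6.908/(0.2077)²
  = 53.913/0.15146 − 160.13 = 355.96 − 160.13 = 195.83 atm
Z = PV_m/(RT) = (195.83)(0.2077)/((0.08206)(657)) = 40.674/53.913 = 0.7544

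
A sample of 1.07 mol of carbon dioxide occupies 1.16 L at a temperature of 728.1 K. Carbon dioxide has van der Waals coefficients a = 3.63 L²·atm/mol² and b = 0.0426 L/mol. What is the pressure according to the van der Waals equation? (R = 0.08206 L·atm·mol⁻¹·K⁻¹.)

P ≈ 54.28 atm

P = nRT/(V − nb) − a n²/V²
nRT/(V − nb) = (1.07)(0.08206)(728.1)/(1.16 − 1.07×0.0426) = 63.930/1.1144 = 57.367 atm
a n²/V² = (3.63)(1.07)²/(1.16)² = 3.0886 atm
P = 57.367 − 3.0886 = 54.28 atm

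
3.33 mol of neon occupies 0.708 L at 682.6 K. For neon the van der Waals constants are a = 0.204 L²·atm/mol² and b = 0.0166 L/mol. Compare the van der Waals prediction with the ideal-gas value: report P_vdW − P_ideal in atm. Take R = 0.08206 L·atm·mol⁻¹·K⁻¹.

ΔP ≈ 17.80 atm

Ideal: P_ideal = nRT/V = (3.33)(0.08206)(682.6)/0.708 = 263.456 atm
vdW: P = nRT/(V − nb) − a n²/V² = 186.527/0.652722 − 2.26214/0.501264 = 285.768 − 4.51287 = 281.255 atm
ΔP = 281.255 − 263.456 = 17.80 atm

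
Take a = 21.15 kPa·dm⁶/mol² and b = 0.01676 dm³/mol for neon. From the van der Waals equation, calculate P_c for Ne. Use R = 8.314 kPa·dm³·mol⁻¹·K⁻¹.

For a van der Waals gas, P_c = a/(27b²).
P_c = 21.15/(27×(0.01676)²) = 21.15/0.0075842 = 2789 kPa

P_c ≈ 2789 kPa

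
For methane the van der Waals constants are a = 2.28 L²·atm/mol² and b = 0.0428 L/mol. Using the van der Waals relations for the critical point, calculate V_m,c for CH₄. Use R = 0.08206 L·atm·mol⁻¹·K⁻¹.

For a van der Waals gas, V_m,c = 3b.
V_m,c = 3×0.0428 = 0.1284 L/mol

V_m,c ≈ 0.1284 L/mol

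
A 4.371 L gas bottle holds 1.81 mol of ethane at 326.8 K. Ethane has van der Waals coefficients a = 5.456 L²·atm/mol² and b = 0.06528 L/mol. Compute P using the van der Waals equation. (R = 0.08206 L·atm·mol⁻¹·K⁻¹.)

P ≈ 10.48 atm

P = nRT/(V − nb) − a n²/V²
nRT/(V − nb) = (1.81)(0.08206)(326.8)/(4.371 − 1.81×0.06528) = 48.539/4.2528 = 11.413 atm
a n²/V² = (5.456)(1.81)²/(4.371)² = 0.93556 atm
P = 11.413 − 0.93556 = 10.48 atm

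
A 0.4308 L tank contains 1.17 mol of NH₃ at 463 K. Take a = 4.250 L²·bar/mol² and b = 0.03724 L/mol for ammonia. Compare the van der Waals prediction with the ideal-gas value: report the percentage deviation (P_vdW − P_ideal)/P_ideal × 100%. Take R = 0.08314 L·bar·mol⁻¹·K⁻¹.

-18.73 %

Ideal: P_ideal = nRT/V = (1.17)(0.08314)(463)/0.4308 = 104.544 bar
vdW: P = nRT/(V − nb) − a n²/V² = 45.0378/0.387229 − 5.81783/0.185589 = 116.308 − 31.3479 = 84.960 bar
% deviation = (84.960 − 104.544)/104.544 × 100% = -18.73%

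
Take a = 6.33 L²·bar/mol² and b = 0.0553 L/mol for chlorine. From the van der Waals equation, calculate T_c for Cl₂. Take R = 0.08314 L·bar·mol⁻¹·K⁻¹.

For a van der Waals gas, T_c = 8a/(27Rb).
T_c = 8×6.33/(27×0.08314×0.0553) = 50.640/0.12414 = 407.9 K

T_c ≈ 407.9 K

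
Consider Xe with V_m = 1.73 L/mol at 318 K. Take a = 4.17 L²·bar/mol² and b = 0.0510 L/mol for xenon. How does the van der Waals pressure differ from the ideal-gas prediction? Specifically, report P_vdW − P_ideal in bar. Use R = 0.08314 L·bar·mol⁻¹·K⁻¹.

Ideal: P_ideal = RT/V_m = (0.08314)(318)/1.73 = 15.2824 bar
vdW: P = RT/(V_m − b) − a/V_m² = 26.4385/1.67900 − 4.17/2.99290 = 15.7466 − 1.39330 = 14.3533 bar
ΔP = 14.3533 − 15.2824 = -0.929 bar

ΔP ≈ -0.929 bar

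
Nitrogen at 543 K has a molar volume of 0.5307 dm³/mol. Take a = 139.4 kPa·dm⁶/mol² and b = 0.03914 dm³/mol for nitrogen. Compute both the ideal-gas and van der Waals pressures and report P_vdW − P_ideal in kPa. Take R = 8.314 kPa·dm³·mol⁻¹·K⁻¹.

ΔP ≈ 182.4 kPa

Ideal: P_ideal = RT/V_m = (8.314)(543)/0.5307 = 8506.69 kPa
vdW: P = RT/(V_m − b) − a/V_m² = 4514.50/0.491560 − 139.4/0.281642 = 9184.03 − 494.955 = 8689.08 kPa
ΔP = 8689.08 − 8506.69 = 182.4 kPa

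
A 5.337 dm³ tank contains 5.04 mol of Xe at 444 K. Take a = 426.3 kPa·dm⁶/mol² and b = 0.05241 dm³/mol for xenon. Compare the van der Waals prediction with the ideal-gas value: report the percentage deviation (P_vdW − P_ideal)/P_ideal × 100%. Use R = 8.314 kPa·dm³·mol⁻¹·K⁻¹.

Ideal: P_ideal = nRT/V = (5.04)(8.314)(444)/5.337 = 3485.99 kPa
vdW: P = nRT/(V − nb) − a n²/V² = 18604.7/5.07285 − 10828.7/28.4836 = 3667.50 − 380.173 = 3287.33 kPa
% deviation = (3287.33 − 3485.99)/3485.99 × 100% = -5.70%

-5.70 %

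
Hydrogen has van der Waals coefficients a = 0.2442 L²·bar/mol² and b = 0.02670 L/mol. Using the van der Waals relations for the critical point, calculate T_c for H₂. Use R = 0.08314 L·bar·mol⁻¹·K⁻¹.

For a van der Waals gas, T_c = 8a/(27Rb).
T_c = 8×0.2442/(27×0.08314×0.02670) = 1.9536/0.059936 = 32.59 K

T_c ≈ 32.59 K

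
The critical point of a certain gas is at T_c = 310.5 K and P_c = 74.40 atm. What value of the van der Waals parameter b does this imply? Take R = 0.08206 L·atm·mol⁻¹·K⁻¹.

b ≈ 0.04281 L/mol

From T_c = 8a/(27Rb) and P_c = a/(27b²): b = R T_c/(8 P_c).
b = (0.08206)(310.5)/(8×74.40) = 25.480/595.20 = 0.04281 L/mol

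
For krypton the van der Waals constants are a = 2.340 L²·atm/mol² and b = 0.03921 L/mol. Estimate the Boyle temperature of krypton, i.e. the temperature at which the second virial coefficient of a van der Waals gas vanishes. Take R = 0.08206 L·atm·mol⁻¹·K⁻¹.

T_B ≈ 727.3 K

For a van der Waals gas the second virial coefficient B₂ = b − a/(RT) vanishes at T_B = a/(Rb).
T_B = 2.340/(0.08206×0.03921) = 2.340/0.0032176 = 727.3 K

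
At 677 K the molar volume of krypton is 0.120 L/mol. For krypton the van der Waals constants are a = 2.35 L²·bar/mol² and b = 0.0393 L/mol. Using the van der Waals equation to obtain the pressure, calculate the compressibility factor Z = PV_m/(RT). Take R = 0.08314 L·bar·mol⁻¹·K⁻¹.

Z ≈ 1.139

P = RT/(V_m − b) − a/V_m² = (0.08314)(677)/(0.120 − 0.0393) − 2.35/(0.120)²
  = 56.286/0.080700 − 163.19 = 697.47 − 163.19 = 534.28 bar
Z = PV_m/(RT) = (534.28)(0.120)/((0.08314)(677)) = 64.114/56.286 = 1.139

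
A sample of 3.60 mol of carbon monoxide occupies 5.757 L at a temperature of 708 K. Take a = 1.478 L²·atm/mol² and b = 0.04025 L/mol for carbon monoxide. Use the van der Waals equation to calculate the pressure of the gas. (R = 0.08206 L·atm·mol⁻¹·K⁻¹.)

P ≈ 36.69 atm

P = nRT/(V − nb) − a n²/V²
nRT/(V − nb) = (3.60)(0.08206)(708)/(5.757 − 3.60×0.04025) = 209.15/5.6121 = 37.268 atm
a n²/V² = (1.478)(3.60)²/(5.757)² = 0.57795 atm
P = 37.268 − 0.57795 = 36.69 atm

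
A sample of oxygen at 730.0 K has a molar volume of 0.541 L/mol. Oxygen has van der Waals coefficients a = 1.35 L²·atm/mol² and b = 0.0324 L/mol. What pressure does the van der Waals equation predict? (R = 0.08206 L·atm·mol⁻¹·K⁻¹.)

P ≈ 113.2 atm

P = RT/(V_m − b) − a/V_m²
RT/(V_m − b) = (0.08206)(730.0)/(0.541 − 0.0324) = 59.904/0.50860 = 117.78 atm
a/V_m² = 1.35/(0.541)² = 4.6125 atm
P = 117.78 − 4.6125 = 113.2 atm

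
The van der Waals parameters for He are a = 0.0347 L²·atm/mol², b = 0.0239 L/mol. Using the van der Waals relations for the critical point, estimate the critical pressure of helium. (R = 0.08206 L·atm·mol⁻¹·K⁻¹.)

For a van der Waals gas, P_c = a/(27b²).
P_c = 0.0347/(27×(0.0239)²) = 0.0347/0.015423 = 2.250 atm

P_c ≈ 2.250 atm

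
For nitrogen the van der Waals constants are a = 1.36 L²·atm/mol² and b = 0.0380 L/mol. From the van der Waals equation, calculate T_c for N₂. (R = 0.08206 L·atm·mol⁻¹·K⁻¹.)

For a van der Waals gas, T_c = 8a/(27Rb).
T_c = 8×1.36/(27×0.08206×0.0380) = 10.880/0.084194 = 129.2 K

T_c ≈ 129.2 K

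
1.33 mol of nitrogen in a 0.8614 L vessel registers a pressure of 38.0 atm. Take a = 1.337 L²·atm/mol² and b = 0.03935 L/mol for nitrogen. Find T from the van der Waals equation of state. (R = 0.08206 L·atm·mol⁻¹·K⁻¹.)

T = (P + a n²/V²)(V − nb)/(nR)
P + a n²/V² = 38.0 + (1.337)(1.33)²/(0.8614)² = 41.187 atm
V − nb = 0.8614 − (1.33)(0.03935) = 0.80906 L
T = (41.187)(0.80906)/((1.33)(0.08206)) = 305.3 K

T ≈ 305.3 K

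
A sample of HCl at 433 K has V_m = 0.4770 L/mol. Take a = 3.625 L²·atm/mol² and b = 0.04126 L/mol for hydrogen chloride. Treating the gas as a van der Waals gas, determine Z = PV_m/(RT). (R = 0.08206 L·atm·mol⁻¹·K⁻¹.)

P = RT/(V_m − b) − a/V_m² = (0.08206)(433)/(0.4770 − 0.04126) − 3.625/(0.4770)²
  = 35.532/0.43574 − 15.932 = 81.544 − 15.932 = 65.612 atm
Z = PV_m/(RT) = (65.612)(0.4770)/((0.08206)(433)) = 31.297/35.532 = 0.8808

Z ≈ 0.8808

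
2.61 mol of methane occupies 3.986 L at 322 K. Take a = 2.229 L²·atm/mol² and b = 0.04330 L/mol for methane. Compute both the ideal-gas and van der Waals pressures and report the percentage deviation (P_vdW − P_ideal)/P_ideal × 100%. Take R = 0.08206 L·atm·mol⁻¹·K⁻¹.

Ideal: P_ideal = nRT/V = (2.61)(0.08206)(322)/3.986 = 17.3018 atm
vdW: P = nRT/(V − nb) − a n²/V² = 68.9649/3.87299 − 15.1842/15.8882 = 17.8066 − 0.955690 = 16.8509 atm
% deviation = (16.8509 − 17.3018)/17.3018 × 100% = -2.61%

-2.61 %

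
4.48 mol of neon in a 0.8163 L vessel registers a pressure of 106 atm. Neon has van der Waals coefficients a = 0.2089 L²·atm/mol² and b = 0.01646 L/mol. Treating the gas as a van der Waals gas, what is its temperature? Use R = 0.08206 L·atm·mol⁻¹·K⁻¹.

T = (P + a n²/V²)(V − nb)/(nR)
P + a n²/V² = 106 + (0.2089)(4.48)²/(0.8163)² = 112.29 atm
V − nb = 0.8163 − (4.48)(0.01646) = 0.74256 L
T = (112.29)(0.74256)/((4.48)(0.08206)) = 226.8 K

T ≈ 226.8 K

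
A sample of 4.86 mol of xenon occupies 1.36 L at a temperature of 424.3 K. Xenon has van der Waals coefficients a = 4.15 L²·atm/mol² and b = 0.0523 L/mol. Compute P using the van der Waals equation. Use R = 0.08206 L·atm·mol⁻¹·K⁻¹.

P ≈ 100.0 atm

P = nRT/(V − nb) − a n²/V²
nRT/(V − nb) = (4.86)(0.08206)(424.3)/(1.36 − 4.86×0.0523) = 169.22/1.1058 = 153.03 atm
a n²/V² = (4.15)(4.86)²/(1.36)² = 52.996 atm
P = 153.03 − 52.996 = 100.0 atm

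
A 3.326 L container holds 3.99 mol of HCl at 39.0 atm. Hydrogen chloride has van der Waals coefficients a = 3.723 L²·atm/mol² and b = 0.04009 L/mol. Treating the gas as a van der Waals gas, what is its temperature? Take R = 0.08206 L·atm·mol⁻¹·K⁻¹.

T = (P + a n²/V²)(V − nb)/(nR)
P + a n²/V² = 39.0 + (3.723)(3.99)²/(3.326)² = 44.358 atm
V − nb = 3.326 − (3.99)(0.04009) = 3.1660 L
T = (44.358)(3.1660)/((3.99)(0.08206)) = 428.9 K

T ≈ 428.9 K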